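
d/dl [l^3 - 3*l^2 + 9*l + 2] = 3*l^2 - 6*l + 9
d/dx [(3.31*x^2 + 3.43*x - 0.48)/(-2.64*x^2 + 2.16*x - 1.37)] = (16.2048*x^2 - 11.6038*x - 3.6623)/(6.9696*x^4 - 11.4048*x^3 + 11.8992*x^2 - 5.9184*x + 1.8769)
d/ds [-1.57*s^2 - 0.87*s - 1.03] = -3.14*s - 0.87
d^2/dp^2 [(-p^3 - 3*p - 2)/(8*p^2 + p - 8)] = 2*(-257*p^3 - 360*p^2 - 816*p - 154)/(512*p^6 + 192*p^5 - 1512*p^4 - 383*p^3 + 1512*p^2 + 192*p - 512)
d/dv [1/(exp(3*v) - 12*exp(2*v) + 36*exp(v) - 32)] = 3*(-exp(2*v) + 8*exp(v) - 12)*exp(v)/(exp(3*v) - 12*exp(2*v) + 36*exp(v) - 32)^2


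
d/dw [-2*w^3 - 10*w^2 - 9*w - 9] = -6*w^2 - 20*w - 9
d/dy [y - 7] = 1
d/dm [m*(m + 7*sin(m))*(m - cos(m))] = m*(m + 7*sin(m))*(sin(m) + 1) + m*(m - cos(m))*(7*cos(m) + 1) + (m + 7*sin(m))*(m - cos(m))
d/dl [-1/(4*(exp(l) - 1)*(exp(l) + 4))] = (2*exp(l) + 3)/(16*(exp(l) + 4)^2*sinh(l/2)^2)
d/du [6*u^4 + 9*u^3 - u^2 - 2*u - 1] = 24*u^3 + 27*u^2 - 2*u - 2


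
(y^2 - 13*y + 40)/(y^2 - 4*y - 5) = (y - 8)/(y + 1)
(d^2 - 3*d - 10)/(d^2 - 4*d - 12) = (d - 5)/(d - 6)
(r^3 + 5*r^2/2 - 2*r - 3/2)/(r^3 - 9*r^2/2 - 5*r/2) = (r^2 + 2*r - 3)/(r*(r - 5))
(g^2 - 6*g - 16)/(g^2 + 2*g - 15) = (g^2 - 6*g - 16)/(g^2 + 2*g - 15)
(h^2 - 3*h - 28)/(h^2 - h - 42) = (h + 4)/(h + 6)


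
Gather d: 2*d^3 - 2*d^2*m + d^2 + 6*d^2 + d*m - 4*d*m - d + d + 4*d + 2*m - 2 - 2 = 2*d^3 + d^2*(7 - 2*m) + d*(4 - 3*m) + 2*m - 4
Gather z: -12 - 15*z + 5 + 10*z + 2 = -5*z - 5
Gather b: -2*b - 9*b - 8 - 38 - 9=-11*b - 55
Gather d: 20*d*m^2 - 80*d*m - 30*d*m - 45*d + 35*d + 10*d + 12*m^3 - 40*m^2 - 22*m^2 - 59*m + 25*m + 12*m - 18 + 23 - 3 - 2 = d*(20*m^2 - 110*m) + 12*m^3 - 62*m^2 - 22*m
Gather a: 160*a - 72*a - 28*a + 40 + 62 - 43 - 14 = 60*a + 45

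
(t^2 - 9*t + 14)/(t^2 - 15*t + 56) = (t - 2)/(t - 8)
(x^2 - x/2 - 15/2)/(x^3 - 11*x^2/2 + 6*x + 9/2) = (2*x + 5)/(2*x^2 - 5*x - 3)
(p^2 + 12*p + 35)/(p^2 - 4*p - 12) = (p^2 + 12*p + 35)/(p^2 - 4*p - 12)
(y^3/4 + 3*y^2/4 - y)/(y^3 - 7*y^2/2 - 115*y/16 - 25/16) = 4*y*(-y^2 - 3*y + 4)/(-16*y^3 + 56*y^2 + 115*y + 25)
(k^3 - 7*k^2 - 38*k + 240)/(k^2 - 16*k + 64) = (k^2 + k - 30)/(k - 8)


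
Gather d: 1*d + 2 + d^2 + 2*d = d^2 + 3*d + 2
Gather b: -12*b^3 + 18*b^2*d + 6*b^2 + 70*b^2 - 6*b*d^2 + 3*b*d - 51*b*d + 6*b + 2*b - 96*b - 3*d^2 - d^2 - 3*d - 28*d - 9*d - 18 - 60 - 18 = -12*b^3 + b^2*(18*d + 76) + b*(-6*d^2 - 48*d - 88) - 4*d^2 - 40*d - 96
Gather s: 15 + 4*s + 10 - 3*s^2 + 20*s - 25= -3*s^2 + 24*s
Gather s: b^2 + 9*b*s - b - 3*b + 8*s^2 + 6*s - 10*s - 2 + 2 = b^2 - 4*b + 8*s^2 + s*(9*b - 4)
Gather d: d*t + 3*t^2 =d*t + 3*t^2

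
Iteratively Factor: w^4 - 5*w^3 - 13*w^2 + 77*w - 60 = (w - 5)*(w^3 - 13*w + 12) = (w - 5)*(w - 1)*(w^2 + w - 12) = (w - 5)*(w - 1)*(w + 4)*(w - 3)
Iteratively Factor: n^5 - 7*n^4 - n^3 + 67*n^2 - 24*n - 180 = (n + 2)*(n^4 - 9*n^3 + 17*n^2 + 33*n - 90) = (n - 3)*(n + 2)*(n^3 - 6*n^2 - n + 30) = (n - 3)*(n + 2)^2*(n^2 - 8*n + 15) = (n - 3)^2*(n + 2)^2*(n - 5)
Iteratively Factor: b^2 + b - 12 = (b - 3)*(b + 4)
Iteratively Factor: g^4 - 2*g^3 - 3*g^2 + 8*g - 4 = (g - 2)*(g^3 - 3*g + 2) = (g - 2)*(g + 2)*(g^2 - 2*g + 1) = (g - 2)*(g - 1)*(g + 2)*(g - 1)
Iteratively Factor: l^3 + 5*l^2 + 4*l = (l + 1)*(l^2 + 4*l) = l*(l + 1)*(l + 4)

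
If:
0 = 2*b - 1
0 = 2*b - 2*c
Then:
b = 1/2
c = 1/2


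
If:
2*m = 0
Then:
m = 0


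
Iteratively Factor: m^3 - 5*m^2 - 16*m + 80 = (m - 5)*(m^2 - 16) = (m - 5)*(m - 4)*(m + 4)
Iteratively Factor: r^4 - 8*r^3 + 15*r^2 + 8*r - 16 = (r - 1)*(r^3 - 7*r^2 + 8*r + 16) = (r - 4)*(r - 1)*(r^2 - 3*r - 4) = (r - 4)*(r - 1)*(r + 1)*(r - 4)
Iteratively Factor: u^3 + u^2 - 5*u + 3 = (u - 1)*(u^2 + 2*u - 3) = (u - 1)^2*(u + 3)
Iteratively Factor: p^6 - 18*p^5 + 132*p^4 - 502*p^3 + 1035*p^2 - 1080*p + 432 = (p - 3)*(p^5 - 15*p^4 + 87*p^3 - 241*p^2 + 312*p - 144) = (p - 3)^2*(p^4 - 12*p^3 + 51*p^2 - 88*p + 48) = (p - 3)^3*(p^3 - 9*p^2 + 24*p - 16) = (p - 4)*(p - 3)^3*(p^2 - 5*p + 4) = (p - 4)^2*(p - 3)^3*(p - 1)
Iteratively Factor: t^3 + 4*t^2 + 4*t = (t)*(t^2 + 4*t + 4) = t*(t + 2)*(t + 2)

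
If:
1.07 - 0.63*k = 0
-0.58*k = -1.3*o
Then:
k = 1.70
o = 0.76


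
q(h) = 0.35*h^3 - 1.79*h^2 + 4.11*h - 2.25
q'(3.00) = 2.82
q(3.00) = 3.42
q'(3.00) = 2.82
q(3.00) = 3.42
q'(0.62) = 2.29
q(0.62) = -0.31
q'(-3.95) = 34.63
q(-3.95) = -67.98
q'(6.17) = 21.99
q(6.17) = 37.18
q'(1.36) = 1.18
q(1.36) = 0.91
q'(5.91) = 19.63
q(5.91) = 31.77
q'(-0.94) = 8.40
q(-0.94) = -7.99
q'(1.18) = 1.35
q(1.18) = 0.68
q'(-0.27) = 5.15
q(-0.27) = -3.50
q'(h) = 1.05*h^2 - 3.58*h + 4.11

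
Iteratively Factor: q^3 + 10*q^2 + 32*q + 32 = (q + 4)*(q^2 + 6*q + 8) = (q + 4)^2*(q + 2)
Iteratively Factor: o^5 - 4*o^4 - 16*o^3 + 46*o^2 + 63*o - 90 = (o + 3)*(o^4 - 7*o^3 + 5*o^2 + 31*o - 30) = (o - 5)*(o + 3)*(o^3 - 2*o^2 - 5*o + 6) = (o - 5)*(o + 2)*(o + 3)*(o^2 - 4*o + 3) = (o - 5)*(o - 1)*(o + 2)*(o + 3)*(o - 3)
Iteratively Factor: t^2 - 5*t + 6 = (t - 3)*(t - 2)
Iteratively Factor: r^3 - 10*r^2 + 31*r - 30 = (r - 5)*(r^2 - 5*r + 6) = (r - 5)*(r - 3)*(r - 2)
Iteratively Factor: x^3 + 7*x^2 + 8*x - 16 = (x + 4)*(x^2 + 3*x - 4) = (x - 1)*(x + 4)*(x + 4)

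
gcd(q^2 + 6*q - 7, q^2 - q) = q - 1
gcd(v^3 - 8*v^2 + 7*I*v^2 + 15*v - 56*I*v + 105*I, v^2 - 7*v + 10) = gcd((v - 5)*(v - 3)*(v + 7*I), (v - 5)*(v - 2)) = v - 5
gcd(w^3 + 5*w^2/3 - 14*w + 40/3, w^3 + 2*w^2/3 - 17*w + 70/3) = w^2 + 3*w - 10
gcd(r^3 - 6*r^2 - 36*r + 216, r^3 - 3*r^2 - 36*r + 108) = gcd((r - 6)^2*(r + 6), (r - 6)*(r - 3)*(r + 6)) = r^2 - 36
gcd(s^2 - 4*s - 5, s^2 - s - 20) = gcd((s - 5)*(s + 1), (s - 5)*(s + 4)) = s - 5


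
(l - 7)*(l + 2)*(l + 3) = l^3 - 2*l^2 - 29*l - 42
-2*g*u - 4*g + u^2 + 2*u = (-2*g + u)*(u + 2)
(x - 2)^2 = x^2 - 4*x + 4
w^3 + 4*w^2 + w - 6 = (w - 1)*(w + 2)*(w + 3)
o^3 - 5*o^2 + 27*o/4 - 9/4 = (o - 3)*(o - 3/2)*(o - 1/2)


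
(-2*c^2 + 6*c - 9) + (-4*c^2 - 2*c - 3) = -6*c^2 + 4*c - 12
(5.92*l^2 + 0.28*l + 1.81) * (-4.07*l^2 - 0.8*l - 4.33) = -24.0944*l^4 - 5.8756*l^3 - 33.2243*l^2 - 2.6604*l - 7.8373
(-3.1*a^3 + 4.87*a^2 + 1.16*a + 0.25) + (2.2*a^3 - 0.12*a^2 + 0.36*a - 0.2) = -0.9*a^3 + 4.75*a^2 + 1.52*a + 0.05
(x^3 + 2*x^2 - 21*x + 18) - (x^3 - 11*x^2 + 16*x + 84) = 13*x^2 - 37*x - 66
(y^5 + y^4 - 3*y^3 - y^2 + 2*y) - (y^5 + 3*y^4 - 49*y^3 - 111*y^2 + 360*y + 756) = -2*y^4 + 46*y^3 + 110*y^2 - 358*y - 756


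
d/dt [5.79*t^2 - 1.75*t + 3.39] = 11.58*t - 1.75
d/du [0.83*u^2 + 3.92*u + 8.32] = 1.66*u + 3.92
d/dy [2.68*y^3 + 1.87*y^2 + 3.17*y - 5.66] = 8.04*y^2 + 3.74*y + 3.17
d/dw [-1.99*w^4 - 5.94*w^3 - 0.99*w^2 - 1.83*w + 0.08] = -7.96*w^3 - 17.82*w^2 - 1.98*w - 1.83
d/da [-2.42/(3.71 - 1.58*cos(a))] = 3.8236*sin(a)/(1.58*cos(a) - 3.71)^2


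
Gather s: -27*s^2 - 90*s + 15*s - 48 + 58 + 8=-27*s^2 - 75*s + 18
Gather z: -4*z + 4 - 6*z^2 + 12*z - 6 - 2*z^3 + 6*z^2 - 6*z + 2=-2*z^3 + 2*z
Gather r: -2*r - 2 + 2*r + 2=0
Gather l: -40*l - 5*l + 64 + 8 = 72 - 45*l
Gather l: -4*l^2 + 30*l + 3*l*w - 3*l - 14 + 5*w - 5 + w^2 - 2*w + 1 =-4*l^2 + l*(3*w + 27) + w^2 + 3*w - 18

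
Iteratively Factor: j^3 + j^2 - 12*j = (j - 3)*(j^2 + 4*j) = j*(j - 3)*(j + 4)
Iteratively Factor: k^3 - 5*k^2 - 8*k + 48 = (k - 4)*(k^2 - k - 12) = (k - 4)^2*(k + 3)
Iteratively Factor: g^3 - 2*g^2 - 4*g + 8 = (g - 2)*(g^2 - 4) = (g - 2)*(g + 2)*(g - 2)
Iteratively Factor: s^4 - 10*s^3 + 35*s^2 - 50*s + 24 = (s - 1)*(s^3 - 9*s^2 + 26*s - 24) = (s - 4)*(s - 1)*(s^2 - 5*s + 6) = (s - 4)*(s - 2)*(s - 1)*(s - 3)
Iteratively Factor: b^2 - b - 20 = (b - 5)*(b + 4)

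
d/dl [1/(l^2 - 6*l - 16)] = 2*(3 - l)/(-l^2 + 6*l + 16)^2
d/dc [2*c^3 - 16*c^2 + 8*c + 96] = 6*c^2 - 32*c + 8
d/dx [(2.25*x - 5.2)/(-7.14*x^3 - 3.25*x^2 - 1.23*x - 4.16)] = (32.13*x^3 - 104.0715*x^2 - 33.8*x - 15.756)/(50.9796*x^6 + 46.41*x^5 + 28.1269*x^4 + 67.3998*x^3 + 28.5529*x^2 + 10.2336*x + 17.3056)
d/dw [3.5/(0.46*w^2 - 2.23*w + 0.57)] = (7.805 - 3.22*w)/(0.46*w^2 - 2.23*w + 0.57)^2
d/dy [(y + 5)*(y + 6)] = 2*y + 11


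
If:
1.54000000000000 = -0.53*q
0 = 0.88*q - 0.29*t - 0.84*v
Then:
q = -2.91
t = -2.89655172413793*v - 8.81717631750163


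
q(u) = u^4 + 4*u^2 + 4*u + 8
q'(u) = 4*u^3 + 8*u + 4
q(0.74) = 13.45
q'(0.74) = 11.54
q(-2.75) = 84.44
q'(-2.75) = -101.19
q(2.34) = 69.24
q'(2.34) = 73.97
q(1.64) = 32.55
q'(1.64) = 34.76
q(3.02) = 139.74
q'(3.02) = 138.33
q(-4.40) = 442.65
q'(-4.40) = -371.94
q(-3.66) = 226.38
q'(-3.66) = -221.39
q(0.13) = 8.59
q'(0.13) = 5.05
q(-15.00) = 51473.00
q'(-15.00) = -13616.00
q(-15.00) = 51473.00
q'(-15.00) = -13616.00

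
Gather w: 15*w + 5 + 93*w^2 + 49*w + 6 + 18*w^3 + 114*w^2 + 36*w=18*w^3 + 207*w^2 + 100*w + 11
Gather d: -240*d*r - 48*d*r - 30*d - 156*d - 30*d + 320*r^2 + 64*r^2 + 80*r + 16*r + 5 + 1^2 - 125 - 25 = d*(-288*r - 216) + 384*r^2 + 96*r - 144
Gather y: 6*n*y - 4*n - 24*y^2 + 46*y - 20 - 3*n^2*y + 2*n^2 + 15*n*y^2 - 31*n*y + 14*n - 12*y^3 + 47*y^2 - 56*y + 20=2*n^2 + 10*n - 12*y^3 + y^2*(15*n + 23) + y*(-3*n^2 - 25*n - 10)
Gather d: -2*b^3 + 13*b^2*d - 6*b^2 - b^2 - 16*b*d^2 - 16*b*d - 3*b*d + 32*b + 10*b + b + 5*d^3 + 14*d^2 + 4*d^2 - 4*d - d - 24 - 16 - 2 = -2*b^3 - 7*b^2 + 43*b + 5*d^3 + d^2*(18 - 16*b) + d*(13*b^2 - 19*b - 5) - 42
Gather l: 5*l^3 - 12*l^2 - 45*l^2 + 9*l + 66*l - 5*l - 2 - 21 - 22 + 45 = 5*l^3 - 57*l^2 + 70*l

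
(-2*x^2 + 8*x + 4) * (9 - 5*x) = 10*x^3 - 58*x^2 + 52*x + 36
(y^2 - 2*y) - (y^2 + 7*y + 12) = -9*y - 12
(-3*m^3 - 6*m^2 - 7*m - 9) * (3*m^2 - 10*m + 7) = -9*m^5 + 12*m^4 + 18*m^3 + m^2 + 41*m - 63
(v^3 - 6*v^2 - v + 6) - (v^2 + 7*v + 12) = v^3 - 7*v^2 - 8*v - 6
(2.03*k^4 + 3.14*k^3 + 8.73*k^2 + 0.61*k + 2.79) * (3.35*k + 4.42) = 6.8005*k^5 + 19.4916*k^4 + 43.1243*k^3 + 40.6301*k^2 + 12.0427*k + 12.3318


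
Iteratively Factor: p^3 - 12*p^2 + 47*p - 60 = (p - 3)*(p^2 - 9*p + 20) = (p - 5)*(p - 3)*(p - 4)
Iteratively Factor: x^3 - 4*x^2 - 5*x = (x)*(x^2 - 4*x - 5) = x*(x + 1)*(x - 5)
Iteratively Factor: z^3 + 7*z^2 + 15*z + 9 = (z + 3)*(z^2 + 4*z + 3) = (z + 1)*(z + 3)*(z + 3)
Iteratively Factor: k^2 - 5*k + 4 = (k - 4)*(k - 1)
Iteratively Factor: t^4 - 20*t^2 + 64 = (t - 2)*(t^3 + 2*t^2 - 16*t - 32) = (t - 2)*(t + 4)*(t^2 - 2*t - 8) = (t - 2)*(t + 2)*(t + 4)*(t - 4)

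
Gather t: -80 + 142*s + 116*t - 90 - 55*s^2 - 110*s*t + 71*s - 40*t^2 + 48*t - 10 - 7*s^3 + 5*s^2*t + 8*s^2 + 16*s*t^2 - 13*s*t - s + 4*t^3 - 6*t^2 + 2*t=-7*s^3 - 47*s^2 + 212*s + 4*t^3 + t^2*(16*s - 46) + t*(5*s^2 - 123*s + 166) - 180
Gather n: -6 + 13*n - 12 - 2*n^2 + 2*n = -2*n^2 + 15*n - 18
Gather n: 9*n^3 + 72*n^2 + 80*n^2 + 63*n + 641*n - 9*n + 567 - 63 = 9*n^3 + 152*n^2 + 695*n + 504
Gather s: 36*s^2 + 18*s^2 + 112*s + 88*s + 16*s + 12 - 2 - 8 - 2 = 54*s^2 + 216*s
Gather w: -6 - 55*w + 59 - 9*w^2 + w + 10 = -9*w^2 - 54*w + 63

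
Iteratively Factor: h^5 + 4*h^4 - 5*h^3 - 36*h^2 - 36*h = (h + 2)*(h^4 + 2*h^3 - 9*h^2 - 18*h) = (h + 2)^2*(h^3 - 9*h) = h*(h + 2)^2*(h^2 - 9) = h*(h - 3)*(h + 2)^2*(h + 3)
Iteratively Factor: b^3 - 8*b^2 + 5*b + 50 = (b - 5)*(b^2 - 3*b - 10) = (b - 5)^2*(b + 2)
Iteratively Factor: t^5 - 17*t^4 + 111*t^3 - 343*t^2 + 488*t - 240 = (t - 3)*(t^4 - 14*t^3 + 69*t^2 - 136*t + 80) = (t - 3)*(t - 1)*(t^3 - 13*t^2 + 56*t - 80) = (t - 4)*(t - 3)*(t - 1)*(t^2 - 9*t + 20) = (t - 5)*(t - 4)*(t - 3)*(t - 1)*(t - 4)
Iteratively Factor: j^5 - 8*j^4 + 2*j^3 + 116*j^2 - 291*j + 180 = (j - 3)*(j^4 - 5*j^3 - 13*j^2 + 77*j - 60) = (j - 5)*(j - 3)*(j^3 - 13*j + 12) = (j - 5)*(j - 3)^2*(j^2 + 3*j - 4) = (j - 5)*(j - 3)^2*(j - 1)*(j + 4)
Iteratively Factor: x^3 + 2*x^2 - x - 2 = (x - 1)*(x^2 + 3*x + 2) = (x - 1)*(x + 2)*(x + 1)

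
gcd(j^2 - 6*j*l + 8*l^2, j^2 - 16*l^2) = j - 4*l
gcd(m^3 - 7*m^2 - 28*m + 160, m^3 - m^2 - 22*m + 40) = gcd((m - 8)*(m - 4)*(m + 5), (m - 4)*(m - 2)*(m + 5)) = m^2 + m - 20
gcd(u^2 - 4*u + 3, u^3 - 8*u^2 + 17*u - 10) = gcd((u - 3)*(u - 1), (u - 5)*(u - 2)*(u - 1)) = u - 1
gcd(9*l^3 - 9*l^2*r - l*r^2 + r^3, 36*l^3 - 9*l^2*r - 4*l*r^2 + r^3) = -9*l^2 + r^2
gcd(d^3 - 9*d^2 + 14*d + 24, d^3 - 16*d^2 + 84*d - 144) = d^2 - 10*d + 24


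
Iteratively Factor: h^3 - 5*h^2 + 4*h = (h - 4)*(h^2 - h) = (h - 4)*(h - 1)*(h)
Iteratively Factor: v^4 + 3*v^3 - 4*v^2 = (v)*(v^3 + 3*v^2 - 4*v) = v*(v - 1)*(v^2 + 4*v) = v*(v - 1)*(v + 4)*(v)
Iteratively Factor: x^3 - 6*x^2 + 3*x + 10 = (x - 2)*(x^2 - 4*x - 5) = (x - 2)*(x + 1)*(x - 5)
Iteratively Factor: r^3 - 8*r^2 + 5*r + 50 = (r - 5)*(r^2 - 3*r - 10) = (r - 5)^2*(r + 2)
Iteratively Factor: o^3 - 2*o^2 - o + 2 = (o - 2)*(o^2 - 1) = (o - 2)*(o - 1)*(o + 1)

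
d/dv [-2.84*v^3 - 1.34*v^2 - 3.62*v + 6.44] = -8.52*v^2 - 2.68*v - 3.62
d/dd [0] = 0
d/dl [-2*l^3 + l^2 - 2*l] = -6*l^2 + 2*l - 2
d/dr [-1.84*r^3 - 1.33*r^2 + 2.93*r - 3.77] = -5.52*r^2 - 2.66*r + 2.93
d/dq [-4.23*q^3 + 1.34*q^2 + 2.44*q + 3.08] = -12.69*q^2 + 2.68*q + 2.44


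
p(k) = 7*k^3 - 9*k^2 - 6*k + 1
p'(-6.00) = 858.00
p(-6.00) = -1799.00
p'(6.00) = 642.00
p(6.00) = 1153.00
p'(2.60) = 89.16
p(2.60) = 47.59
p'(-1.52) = 69.88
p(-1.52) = -35.26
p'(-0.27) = 0.39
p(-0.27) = 1.83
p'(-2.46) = 165.36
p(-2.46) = -142.91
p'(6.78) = 837.30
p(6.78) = 1728.26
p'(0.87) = -5.77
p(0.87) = -6.42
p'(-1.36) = 57.32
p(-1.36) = -25.09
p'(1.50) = 14.25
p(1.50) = -4.62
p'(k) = 21*k^2 - 18*k - 6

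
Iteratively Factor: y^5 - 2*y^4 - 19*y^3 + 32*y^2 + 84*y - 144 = (y + 3)*(y^4 - 5*y^3 - 4*y^2 + 44*y - 48) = (y + 3)^2*(y^3 - 8*y^2 + 20*y - 16) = (y - 2)*(y + 3)^2*(y^2 - 6*y + 8) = (y - 4)*(y - 2)*(y + 3)^2*(y - 2)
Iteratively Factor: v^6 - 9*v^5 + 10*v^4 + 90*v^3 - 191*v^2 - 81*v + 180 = (v - 3)*(v^5 - 6*v^4 - 8*v^3 + 66*v^2 + 7*v - 60) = (v - 5)*(v - 3)*(v^4 - v^3 - 13*v^2 + v + 12) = (v - 5)*(v - 3)*(v + 1)*(v^3 - 2*v^2 - 11*v + 12) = (v - 5)*(v - 3)*(v + 1)*(v + 3)*(v^2 - 5*v + 4) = (v - 5)*(v - 3)*(v - 1)*(v + 1)*(v + 3)*(v - 4)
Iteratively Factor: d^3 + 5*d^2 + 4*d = (d + 4)*(d^2 + d) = (d + 1)*(d + 4)*(d)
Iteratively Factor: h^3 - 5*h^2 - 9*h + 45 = (h - 5)*(h^2 - 9) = (h - 5)*(h + 3)*(h - 3)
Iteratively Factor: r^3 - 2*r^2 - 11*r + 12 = (r - 4)*(r^2 + 2*r - 3) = (r - 4)*(r - 1)*(r + 3)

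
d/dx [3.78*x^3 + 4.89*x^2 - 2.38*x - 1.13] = 11.34*x^2 + 9.78*x - 2.38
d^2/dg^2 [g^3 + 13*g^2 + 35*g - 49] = 6*g + 26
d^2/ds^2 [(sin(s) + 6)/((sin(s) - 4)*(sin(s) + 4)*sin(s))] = 2*(-2*sin(s)^4 - 27*sin(s)^3 - 29*sin(s)^2 + 132*sin(s) + 16 - 1056/sin(s) + 1536/sin(s)^3)/((sin(s) - 4)^3*(sin(s) + 4)^3)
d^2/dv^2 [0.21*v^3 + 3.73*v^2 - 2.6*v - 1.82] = 1.26*v + 7.46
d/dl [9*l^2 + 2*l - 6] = 18*l + 2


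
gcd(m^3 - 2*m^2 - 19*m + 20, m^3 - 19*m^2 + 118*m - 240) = m - 5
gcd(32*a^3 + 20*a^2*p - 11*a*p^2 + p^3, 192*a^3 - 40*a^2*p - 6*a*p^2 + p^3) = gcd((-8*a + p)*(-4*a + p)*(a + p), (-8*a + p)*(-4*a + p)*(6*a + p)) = 32*a^2 - 12*a*p + p^2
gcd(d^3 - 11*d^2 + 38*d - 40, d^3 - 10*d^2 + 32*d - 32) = d^2 - 6*d + 8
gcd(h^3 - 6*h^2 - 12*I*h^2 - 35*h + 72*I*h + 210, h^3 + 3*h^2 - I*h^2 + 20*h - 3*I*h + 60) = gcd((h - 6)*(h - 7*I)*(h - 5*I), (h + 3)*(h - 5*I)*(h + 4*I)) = h - 5*I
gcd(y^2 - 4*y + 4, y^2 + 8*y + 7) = 1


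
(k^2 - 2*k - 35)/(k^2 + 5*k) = (k - 7)/k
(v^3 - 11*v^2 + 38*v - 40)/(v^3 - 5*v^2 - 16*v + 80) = (v - 2)/(v + 4)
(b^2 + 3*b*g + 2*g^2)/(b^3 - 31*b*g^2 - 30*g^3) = (b + 2*g)/(b^2 - b*g - 30*g^2)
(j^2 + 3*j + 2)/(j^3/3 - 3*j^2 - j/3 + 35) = 3*(j^2 + 3*j + 2)/(j^3 - 9*j^2 - j + 105)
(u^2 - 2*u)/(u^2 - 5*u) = (u - 2)/(u - 5)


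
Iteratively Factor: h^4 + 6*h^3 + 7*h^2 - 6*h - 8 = (h + 1)*(h^3 + 5*h^2 + 2*h - 8) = (h - 1)*(h + 1)*(h^2 + 6*h + 8) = (h - 1)*(h + 1)*(h + 4)*(h + 2)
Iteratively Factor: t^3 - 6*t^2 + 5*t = (t)*(t^2 - 6*t + 5) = t*(t - 1)*(t - 5)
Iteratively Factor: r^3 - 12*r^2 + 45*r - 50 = (r - 2)*(r^2 - 10*r + 25) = (r - 5)*(r - 2)*(r - 5)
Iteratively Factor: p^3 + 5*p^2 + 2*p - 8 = (p + 2)*(p^2 + 3*p - 4) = (p + 2)*(p + 4)*(p - 1)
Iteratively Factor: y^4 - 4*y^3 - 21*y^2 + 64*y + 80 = (y + 1)*(y^3 - 5*y^2 - 16*y + 80) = (y - 4)*(y + 1)*(y^2 - y - 20) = (y - 5)*(y - 4)*(y + 1)*(y + 4)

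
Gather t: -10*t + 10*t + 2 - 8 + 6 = 0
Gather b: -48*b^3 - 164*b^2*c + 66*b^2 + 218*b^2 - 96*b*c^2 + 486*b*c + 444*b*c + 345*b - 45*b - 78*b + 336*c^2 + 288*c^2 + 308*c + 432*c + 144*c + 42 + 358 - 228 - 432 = -48*b^3 + b^2*(284 - 164*c) + b*(-96*c^2 + 930*c + 222) + 624*c^2 + 884*c - 260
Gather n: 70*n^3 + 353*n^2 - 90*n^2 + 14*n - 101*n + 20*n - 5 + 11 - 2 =70*n^3 + 263*n^2 - 67*n + 4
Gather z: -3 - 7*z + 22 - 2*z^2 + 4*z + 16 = -2*z^2 - 3*z + 35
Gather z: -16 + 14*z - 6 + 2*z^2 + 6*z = 2*z^2 + 20*z - 22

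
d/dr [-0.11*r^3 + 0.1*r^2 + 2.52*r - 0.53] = -0.33*r^2 + 0.2*r + 2.52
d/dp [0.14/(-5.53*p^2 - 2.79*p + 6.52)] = (1.5484*p + 0.3906)/(5.53*p^2 + 2.79*p - 6.52)^2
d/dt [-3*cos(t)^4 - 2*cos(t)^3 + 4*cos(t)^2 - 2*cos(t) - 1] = (cos(t) + 3*cos(2*t) + 3*cos(3*t) + 5)*sin(t)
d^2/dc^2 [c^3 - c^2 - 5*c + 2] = 6*c - 2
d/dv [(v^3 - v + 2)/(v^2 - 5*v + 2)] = (-(2*v - 5)*(v^3 - v + 2) + (3*v^2 - 1)*(v^2 - 5*v + 2))/(v^2 - 5*v + 2)^2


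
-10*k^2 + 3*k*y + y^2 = (-2*k + y)*(5*k + y)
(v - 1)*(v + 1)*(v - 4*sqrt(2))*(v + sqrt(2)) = v^4 - 3*sqrt(2)*v^3 - 9*v^2 + 3*sqrt(2)*v + 8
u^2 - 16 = (u - 4)*(u + 4)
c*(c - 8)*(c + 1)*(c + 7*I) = c^4 - 7*c^3 + 7*I*c^3 - 8*c^2 - 49*I*c^2 - 56*I*c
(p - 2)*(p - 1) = p^2 - 3*p + 2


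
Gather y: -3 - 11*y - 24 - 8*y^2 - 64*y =-8*y^2 - 75*y - 27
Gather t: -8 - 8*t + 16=8 - 8*t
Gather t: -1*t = -t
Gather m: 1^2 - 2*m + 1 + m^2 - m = m^2 - 3*m + 2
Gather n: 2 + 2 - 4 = 0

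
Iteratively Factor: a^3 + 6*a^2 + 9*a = (a)*(a^2 + 6*a + 9) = a*(a + 3)*(a + 3)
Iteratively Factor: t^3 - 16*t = (t - 4)*(t^2 + 4*t) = (t - 4)*(t + 4)*(t)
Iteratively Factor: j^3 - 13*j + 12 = (j - 1)*(j^2 + j - 12) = (j - 1)*(j + 4)*(j - 3)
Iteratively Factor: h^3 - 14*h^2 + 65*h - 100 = (h - 4)*(h^2 - 10*h + 25) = (h - 5)*(h - 4)*(h - 5)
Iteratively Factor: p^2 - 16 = (p + 4)*(p - 4)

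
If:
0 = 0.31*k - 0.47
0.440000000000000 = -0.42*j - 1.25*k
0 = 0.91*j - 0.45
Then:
No Solution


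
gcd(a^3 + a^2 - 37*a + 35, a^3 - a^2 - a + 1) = a - 1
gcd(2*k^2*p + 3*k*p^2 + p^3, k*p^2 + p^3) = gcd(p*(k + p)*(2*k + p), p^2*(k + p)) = k*p + p^2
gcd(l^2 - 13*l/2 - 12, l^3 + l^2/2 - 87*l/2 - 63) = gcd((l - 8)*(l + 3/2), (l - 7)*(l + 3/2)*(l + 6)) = l + 3/2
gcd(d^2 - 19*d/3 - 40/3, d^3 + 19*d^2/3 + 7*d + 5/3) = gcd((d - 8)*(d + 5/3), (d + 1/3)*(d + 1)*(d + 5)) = 1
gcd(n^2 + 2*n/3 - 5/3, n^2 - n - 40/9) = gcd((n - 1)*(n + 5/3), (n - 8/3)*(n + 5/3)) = n + 5/3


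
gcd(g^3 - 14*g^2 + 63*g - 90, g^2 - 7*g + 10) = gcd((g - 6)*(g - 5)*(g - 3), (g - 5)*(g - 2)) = g - 5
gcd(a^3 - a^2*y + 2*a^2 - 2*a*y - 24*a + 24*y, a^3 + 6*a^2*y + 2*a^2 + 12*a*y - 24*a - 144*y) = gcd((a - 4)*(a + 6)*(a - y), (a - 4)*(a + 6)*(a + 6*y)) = a^2 + 2*a - 24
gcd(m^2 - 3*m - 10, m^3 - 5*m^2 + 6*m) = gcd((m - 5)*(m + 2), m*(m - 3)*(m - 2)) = 1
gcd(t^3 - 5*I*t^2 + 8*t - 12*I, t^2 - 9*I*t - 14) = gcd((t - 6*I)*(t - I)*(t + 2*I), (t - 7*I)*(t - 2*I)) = 1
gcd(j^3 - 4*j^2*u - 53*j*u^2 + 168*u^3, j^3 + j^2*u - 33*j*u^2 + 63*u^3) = -j^2 - 4*j*u + 21*u^2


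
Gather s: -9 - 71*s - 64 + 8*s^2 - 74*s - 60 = 8*s^2 - 145*s - 133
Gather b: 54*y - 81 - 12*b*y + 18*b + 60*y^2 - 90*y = b*(18 - 12*y) + 60*y^2 - 36*y - 81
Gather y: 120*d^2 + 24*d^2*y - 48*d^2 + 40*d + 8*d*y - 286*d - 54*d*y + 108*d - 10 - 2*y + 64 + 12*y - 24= 72*d^2 - 138*d + y*(24*d^2 - 46*d + 10) + 30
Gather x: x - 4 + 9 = x + 5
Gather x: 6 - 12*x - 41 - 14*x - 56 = -26*x - 91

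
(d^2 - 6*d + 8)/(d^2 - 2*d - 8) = (d - 2)/(d + 2)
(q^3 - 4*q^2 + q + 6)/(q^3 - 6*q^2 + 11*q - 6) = (q + 1)/(q - 1)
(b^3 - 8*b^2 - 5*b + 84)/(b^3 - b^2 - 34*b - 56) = (b^2 - b - 12)/(b^2 + 6*b + 8)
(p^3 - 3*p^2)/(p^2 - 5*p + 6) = p^2/(p - 2)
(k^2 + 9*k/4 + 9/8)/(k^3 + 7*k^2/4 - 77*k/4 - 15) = (k + 3/2)/(k^2 + k - 20)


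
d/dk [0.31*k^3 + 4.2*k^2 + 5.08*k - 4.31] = 0.93*k^2 + 8.4*k + 5.08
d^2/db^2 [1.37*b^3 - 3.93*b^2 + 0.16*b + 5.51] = 8.22*b - 7.86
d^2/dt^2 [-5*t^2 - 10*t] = -10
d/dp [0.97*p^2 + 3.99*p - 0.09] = 1.94*p + 3.99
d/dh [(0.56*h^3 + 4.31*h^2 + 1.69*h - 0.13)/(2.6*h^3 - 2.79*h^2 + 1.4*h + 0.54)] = (-8.88178419700125e-16*h^5 - 12.7684*h^4 - 7.22*h^3 + 12.6703*h^2 + 3.9294*h + 1.0946)/(6.76*h^6 - 14.508*h^5 + 15.0641*h^4 - 5.004*h^3 - 1.0532*h^2 + 1.512*h + 0.2916)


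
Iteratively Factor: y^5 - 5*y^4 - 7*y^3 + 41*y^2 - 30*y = (y - 2)*(y^4 - 3*y^3 - 13*y^2 + 15*y) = (y - 2)*(y - 1)*(y^3 - 2*y^2 - 15*y) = (y - 5)*(y - 2)*(y - 1)*(y^2 + 3*y) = (y - 5)*(y - 2)*(y - 1)*(y + 3)*(y)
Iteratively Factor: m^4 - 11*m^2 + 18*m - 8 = (m + 4)*(m^3 - 4*m^2 + 5*m - 2) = (m - 1)*(m + 4)*(m^2 - 3*m + 2) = (m - 1)^2*(m + 4)*(m - 2)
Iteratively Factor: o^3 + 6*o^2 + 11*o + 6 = (o + 1)*(o^2 + 5*o + 6) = (o + 1)*(o + 2)*(o + 3)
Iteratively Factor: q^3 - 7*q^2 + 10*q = (q - 2)*(q^2 - 5*q) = (q - 5)*(q - 2)*(q)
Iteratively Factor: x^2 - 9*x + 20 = (x - 4)*(x - 5)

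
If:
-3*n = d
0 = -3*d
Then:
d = 0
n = 0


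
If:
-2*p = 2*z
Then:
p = -z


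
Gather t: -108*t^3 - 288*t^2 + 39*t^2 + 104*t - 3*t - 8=-108*t^3 - 249*t^2 + 101*t - 8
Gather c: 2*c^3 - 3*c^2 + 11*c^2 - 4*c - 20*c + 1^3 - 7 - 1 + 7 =2*c^3 + 8*c^2 - 24*c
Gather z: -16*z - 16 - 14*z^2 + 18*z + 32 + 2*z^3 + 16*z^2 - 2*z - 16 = 2*z^3 + 2*z^2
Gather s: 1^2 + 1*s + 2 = s + 3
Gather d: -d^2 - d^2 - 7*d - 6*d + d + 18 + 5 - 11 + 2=-2*d^2 - 12*d + 14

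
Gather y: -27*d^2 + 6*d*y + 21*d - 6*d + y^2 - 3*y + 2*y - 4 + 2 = -27*d^2 + 15*d + y^2 + y*(6*d - 1) - 2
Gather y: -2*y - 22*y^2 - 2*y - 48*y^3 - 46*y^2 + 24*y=-48*y^3 - 68*y^2 + 20*y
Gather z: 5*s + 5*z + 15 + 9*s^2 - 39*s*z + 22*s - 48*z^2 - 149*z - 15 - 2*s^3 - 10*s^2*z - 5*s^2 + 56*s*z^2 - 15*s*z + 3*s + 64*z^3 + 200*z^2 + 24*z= -2*s^3 + 4*s^2 + 30*s + 64*z^3 + z^2*(56*s + 152) + z*(-10*s^2 - 54*s - 120)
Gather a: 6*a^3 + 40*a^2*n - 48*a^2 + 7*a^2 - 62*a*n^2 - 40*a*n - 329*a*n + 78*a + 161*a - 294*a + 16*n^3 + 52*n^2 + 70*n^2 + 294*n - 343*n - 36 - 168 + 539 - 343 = 6*a^3 + a^2*(40*n - 41) + a*(-62*n^2 - 369*n - 55) + 16*n^3 + 122*n^2 - 49*n - 8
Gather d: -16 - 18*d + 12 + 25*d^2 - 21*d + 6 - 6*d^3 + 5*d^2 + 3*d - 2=-6*d^3 + 30*d^2 - 36*d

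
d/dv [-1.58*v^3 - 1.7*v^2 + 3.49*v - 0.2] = -4.74*v^2 - 3.4*v + 3.49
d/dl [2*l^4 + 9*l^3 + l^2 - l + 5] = 8*l^3 + 27*l^2 + 2*l - 1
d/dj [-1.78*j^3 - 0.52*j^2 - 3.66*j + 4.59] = -5.34*j^2 - 1.04*j - 3.66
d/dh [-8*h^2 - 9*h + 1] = -16*h - 9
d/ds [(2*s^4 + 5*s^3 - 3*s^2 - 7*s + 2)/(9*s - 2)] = (54*s^4 + 74*s^3 - 57*s^2 + 12*s - 4)/(81*s^2 - 36*s + 4)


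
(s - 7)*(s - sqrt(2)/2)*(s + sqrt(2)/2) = s^3 - 7*s^2 - s/2 + 7/2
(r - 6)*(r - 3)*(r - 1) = r^3 - 10*r^2 + 27*r - 18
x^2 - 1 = (x - 1)*(x + 1)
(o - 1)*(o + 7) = o^2 + 6*o - 7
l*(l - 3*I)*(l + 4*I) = l^3 + I*l^2 + 12*l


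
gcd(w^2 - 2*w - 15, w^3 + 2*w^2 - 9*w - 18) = w + 3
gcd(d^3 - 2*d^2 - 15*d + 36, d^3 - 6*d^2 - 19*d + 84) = d^2 + d - 12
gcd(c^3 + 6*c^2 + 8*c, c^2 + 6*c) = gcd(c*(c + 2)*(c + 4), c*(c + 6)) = c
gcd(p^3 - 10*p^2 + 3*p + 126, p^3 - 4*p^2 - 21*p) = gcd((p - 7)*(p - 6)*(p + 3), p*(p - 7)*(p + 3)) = p^2 - 4*p - 21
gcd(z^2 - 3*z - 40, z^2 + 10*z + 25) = z + 5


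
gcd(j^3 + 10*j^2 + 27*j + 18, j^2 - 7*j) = 1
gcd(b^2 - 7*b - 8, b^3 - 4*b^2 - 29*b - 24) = b^2 - 7*b - 8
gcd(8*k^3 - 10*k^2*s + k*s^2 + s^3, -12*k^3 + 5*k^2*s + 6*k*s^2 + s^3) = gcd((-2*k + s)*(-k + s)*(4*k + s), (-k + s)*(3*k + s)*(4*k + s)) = -4*k^2 + 3*k*s + s^2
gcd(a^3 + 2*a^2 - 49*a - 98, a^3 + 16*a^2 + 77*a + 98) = a^2 + 9*a + 14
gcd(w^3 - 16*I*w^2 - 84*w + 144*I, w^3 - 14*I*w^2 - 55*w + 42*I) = w - 6*I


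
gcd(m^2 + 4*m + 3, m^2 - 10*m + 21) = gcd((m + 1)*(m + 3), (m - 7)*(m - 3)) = 1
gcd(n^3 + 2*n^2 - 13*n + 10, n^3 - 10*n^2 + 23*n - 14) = n^2 - 3*n + 2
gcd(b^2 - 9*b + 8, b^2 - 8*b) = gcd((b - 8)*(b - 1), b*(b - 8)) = b - 8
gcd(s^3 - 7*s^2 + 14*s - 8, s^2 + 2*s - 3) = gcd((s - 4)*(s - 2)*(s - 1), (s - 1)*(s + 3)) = s - 1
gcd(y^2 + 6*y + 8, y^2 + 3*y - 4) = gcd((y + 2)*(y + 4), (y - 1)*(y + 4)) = y + 4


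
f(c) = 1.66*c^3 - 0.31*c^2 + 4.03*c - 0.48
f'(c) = 4.98*c^2 - 0.62*c + 4.03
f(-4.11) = -137.53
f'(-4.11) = 90.70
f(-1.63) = -15.06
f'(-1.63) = 18.27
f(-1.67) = -15.81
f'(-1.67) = 18.95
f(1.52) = 10.76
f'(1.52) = 14.59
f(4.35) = 147.82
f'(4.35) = 95.57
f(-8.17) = -959.36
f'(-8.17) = 341.50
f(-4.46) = -171.89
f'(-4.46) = 105.86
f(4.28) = 141.24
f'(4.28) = 92.60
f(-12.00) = -2961.96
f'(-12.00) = 728.59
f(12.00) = 2871.72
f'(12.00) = 713.71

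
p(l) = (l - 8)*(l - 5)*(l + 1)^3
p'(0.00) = 107.00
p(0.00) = 40.00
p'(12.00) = 38363.00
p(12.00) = 61516.00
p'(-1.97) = 211.61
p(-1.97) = -63.42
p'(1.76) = 262.72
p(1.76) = 425.07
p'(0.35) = 164.23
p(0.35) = 87.52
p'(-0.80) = 6.01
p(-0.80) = 0.41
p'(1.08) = 254.53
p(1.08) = 244.11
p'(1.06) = 252.99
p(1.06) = 239.03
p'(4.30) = -436.80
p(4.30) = 385.59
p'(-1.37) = 25.31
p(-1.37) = -3.02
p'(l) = 3*(l - 8)*(l - 5)*(l + 1)^2 + (l - 8)*(l + 1)^3 + (l - 5)*(l + 1)^3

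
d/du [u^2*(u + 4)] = u*(3*u + 8)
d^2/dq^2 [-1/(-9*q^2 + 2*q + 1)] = 2*(81*q^2 - 18*q - 4*(9*q - 1)^2 - 9)/(-9*q^2 + 2*q + 1)^3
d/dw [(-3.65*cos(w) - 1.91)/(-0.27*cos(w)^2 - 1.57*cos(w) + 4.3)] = (0.9855*cos(w)^2 + 1.0314*cos(w) + 18.6937)*sin(w)/(0.0729*cos(w)^4 + 0.8478*cos(w)^3 + 0.1429*cos(w)^2 - 13.502*cos(w) + 18.49)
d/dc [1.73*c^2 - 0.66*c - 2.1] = 3.46*c - 0.66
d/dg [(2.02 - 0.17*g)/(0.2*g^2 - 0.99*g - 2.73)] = (0.034*g^2 - 0.808*g + 2.4639)/(0.04*g^4 - 0.396*g^3 - 0.1119*g^2 + 5.4054*g + 7.4529)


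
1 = 1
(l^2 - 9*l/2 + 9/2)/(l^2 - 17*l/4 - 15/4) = 2*(-2*l^2 + 9*l - 9)/(-4*l^2 + 17*l + 15)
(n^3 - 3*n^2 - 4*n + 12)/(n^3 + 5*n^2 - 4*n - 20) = (n - 3)/(n + 5)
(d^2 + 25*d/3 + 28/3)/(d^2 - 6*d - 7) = (3*d^2 + 25*d + 28)/(3*(d^2 - 6*d - 7))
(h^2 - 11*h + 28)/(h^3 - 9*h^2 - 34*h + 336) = (h - 4)/(h^2 - 2*h - 48)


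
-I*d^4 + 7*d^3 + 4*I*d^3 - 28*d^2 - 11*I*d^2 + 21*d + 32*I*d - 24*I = (d - 3)*(d - I)*(d + 8*I)*(-I*d + I)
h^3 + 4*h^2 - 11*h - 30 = (h - 3)*(h + 2)*(h + 5)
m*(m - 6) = m^2 - 6*m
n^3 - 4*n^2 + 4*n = n*(n - 2)^2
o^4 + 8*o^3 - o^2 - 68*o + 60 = (o - 2)*(o - 1)*(o + 5)*(o + 6)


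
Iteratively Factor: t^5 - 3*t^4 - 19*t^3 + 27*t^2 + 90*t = (t - 5)*(t^4 + 2*t^3 - 9*t^2 - 18*t) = t*(t - 5)*(t^3 + 2*t^2 - 9*t - 18) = t*(t - 5)*(t + 2)*(t^2 - 9) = t*(t - 5)*(t - 3)*(t + 2)*(t + 3)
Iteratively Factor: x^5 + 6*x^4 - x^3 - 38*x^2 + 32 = (x - 2)*(x^4 + 8*x^3 + 15*x^2 - 8*x - 16) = (x - 2)*(x + 4)*(x^3 + 4*x^2 - x - 4) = (x - 2)*(x - 1)*(x + 4)*(x^2 + 5*x + 4) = (x - 2)*(x - 1)*(x + 1)*(x + 4)*(x + 4)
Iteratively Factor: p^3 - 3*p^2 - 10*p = (p - 5)*(p^2 + 2*p) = (p - 5)*(p + 2)*(p)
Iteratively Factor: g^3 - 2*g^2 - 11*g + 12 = (g + 3)*(g^2 - 5*g + 4) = (g - 1)*(g + 3)*(g - 4)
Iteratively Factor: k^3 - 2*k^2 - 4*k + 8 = (k + 2)*(k^2 - 4*k + 4) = (k - 2)*(k + 2)*(k - 2)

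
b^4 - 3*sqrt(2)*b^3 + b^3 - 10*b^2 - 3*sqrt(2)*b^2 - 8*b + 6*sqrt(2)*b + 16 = (b - 1)*(b + 2)*(b - 4*sqrt(2))*(b + sqrt(2))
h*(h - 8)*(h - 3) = h^3 - 11*h^2 + 24*h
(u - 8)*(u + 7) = u^2 - u - 56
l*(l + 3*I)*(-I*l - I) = -I*l^3 + 3*l^2 - I*l^2 + 3*l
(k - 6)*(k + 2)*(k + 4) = k^3 - 28*k - 48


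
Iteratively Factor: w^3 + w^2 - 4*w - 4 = (w - 2)*(w^2 + 3*w + 2) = (w - 2)*(w + 2)*(w + 1)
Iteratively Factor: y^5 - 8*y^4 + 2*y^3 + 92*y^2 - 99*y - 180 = (y - 4)*(y^4 - 4*y^3 - 14*y^2 + 36*y + 45) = (y - 5)*(y - 4)*(y^3 + y^2 - 9*y - 9) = (y - 5)*(y - 4)*(y - 3)*(y^2 + 4*y + 3) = (y - 5)*(y - 4)*(y - 3)*(y + 1)*(y + 3)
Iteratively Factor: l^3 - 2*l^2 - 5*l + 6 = (l + 2)*(l^2 - 4*l + 3) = (l - 3)*(l + 2)*(l - 1)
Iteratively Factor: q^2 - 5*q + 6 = (q - 3)*(q - 2)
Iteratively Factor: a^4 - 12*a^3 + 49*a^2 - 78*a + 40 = (a - 5)*(a^3 - 7*a^2 + 14*a - 8) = (a - 5)*(a - 1)*(a^2 - 6*a + 8) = (a - 5)*(a - 4)*(a - 1)*(a - 2)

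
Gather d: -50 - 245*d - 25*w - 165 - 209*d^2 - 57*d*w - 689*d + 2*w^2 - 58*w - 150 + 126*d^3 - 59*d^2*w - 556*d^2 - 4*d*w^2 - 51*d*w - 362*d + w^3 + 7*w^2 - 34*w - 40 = 126*d^3 + d^2*(-59*w - 765) + d*(-4*w^2 - 108*w - 1296) + w^3 + 9*w^2 - 117*w - 405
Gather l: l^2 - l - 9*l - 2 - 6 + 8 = l^2 - 10*l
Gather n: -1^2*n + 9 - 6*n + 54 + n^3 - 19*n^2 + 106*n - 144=n^3 - 19*n^2 + 99*n - 81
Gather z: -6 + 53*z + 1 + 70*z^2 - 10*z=70*z^2 + 43*z - 5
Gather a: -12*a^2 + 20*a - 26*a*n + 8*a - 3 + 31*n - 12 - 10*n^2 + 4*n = -12*a^2 + a*(28 - 26*n) - 10*n^2 + 35*n - 15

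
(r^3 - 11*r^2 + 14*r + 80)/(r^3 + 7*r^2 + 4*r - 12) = (r^2 - 13*r + 40)/(r^2 + 5*r - 6)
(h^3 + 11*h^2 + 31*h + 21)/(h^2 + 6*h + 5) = (h^2 + 10*h + 21)/(h + 5)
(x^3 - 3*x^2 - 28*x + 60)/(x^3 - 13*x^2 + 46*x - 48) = (x^2 - x - 30)/(x^2 - 11*x + 24)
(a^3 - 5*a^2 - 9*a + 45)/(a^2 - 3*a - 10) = (a^2 - 9)/(a + 2)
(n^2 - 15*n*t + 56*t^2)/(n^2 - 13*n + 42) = (n^2 - 15*n*t + 56*t^2)/(n^2 - 13*n + 42)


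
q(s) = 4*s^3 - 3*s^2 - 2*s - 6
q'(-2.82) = 110.35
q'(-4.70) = 291.28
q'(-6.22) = 499.58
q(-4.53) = -430.34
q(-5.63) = -803.64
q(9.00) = 2649.00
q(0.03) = -6.06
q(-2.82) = -113.92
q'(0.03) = -2.17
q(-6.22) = -1072.19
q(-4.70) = -478.16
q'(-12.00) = 1798.00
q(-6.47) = -1202.00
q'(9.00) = 916.00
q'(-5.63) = 412.14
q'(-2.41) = 82.16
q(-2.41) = -74.59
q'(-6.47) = 539.15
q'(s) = 12*s^2 - 6*s - 2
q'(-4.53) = 271.43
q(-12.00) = -7326.00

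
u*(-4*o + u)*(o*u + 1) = -4*o^2*u^2 + o*u^3 - 4*o*u + u^2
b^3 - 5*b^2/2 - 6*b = b*(b - 4)*(b + 3/2)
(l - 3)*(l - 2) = l^2 - 5*l + 6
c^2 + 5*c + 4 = (c + 1)*(c + 4)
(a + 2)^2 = a^2 + 4*a + 4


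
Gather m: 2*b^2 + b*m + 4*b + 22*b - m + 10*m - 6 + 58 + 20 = 2*b^2 + 26*b + m*(b + 9) + 72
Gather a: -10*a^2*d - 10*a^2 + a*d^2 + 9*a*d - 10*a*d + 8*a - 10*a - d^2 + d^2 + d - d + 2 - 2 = a^2*(-10*d - 10) + a*(d^2 - d - 2)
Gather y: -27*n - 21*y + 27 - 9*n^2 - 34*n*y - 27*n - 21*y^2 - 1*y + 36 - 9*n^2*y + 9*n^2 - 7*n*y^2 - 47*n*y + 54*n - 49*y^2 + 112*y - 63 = y^2*(-7*n - 70) + y*(-9*n^2 - 81*n + 90)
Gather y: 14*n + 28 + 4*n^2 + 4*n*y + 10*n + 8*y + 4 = 4*n^2 + 24*n + y*(4*n + 8) + 32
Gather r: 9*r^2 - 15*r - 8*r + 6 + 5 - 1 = 9*r^2 - 23*r + 10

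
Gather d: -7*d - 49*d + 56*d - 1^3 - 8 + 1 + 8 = 0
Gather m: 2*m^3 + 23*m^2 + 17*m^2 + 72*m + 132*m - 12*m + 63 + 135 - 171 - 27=2*m^3 + 40*m^2 + 192*m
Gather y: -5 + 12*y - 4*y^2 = -4*y^2 + 12*y - 5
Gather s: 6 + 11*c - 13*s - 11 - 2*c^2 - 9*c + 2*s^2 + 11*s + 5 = -2*c^2 + 2*c + 2*s^2 - 2*s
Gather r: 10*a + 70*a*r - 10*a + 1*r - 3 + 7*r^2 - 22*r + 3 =7*r^2 + r*(70*a - 21)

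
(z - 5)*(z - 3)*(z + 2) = z^3 - 6*z^2 - z + 30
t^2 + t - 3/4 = (t - 1/2)*(t + 3/2)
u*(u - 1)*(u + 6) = u^3 + 5*u^2 - 6*u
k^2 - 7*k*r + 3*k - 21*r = (k + 3)*(k - 7*r)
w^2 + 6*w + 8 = (w + 2)*(w + 4)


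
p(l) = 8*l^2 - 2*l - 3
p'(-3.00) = -50.00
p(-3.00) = 75.00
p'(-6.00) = -98.00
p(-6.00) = 297.00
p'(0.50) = 6.00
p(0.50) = -2.00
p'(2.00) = 30.00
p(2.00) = 25.00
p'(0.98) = 13.68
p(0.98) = 2.72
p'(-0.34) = -7.44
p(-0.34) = -1.40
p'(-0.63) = -12.08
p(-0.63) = 1.44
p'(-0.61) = -11.76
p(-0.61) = 1.20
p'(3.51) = 54.16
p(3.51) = 88.54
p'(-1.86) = -31.76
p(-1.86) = 28.40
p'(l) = 16*l - 2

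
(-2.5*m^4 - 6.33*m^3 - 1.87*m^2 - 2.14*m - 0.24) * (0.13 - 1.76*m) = 4.4*m^5 + 10.8158*m^4 + 2.4683*m^3 + 3.5233*m^2 + 0.1442*m - 0.0312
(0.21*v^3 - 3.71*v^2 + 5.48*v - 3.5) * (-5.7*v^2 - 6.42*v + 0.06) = -1.197*v^5 + 19.7988*v^4 - 7.4052*v^3 - 15.4542*v^2 + 22.7988*v - 0.21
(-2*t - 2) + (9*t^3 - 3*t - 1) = 9*t^3 - 5*t - 3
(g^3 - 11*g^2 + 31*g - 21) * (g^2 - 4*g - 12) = g^5 - 15*g^4 + 63*g^3 - 13*g^2 - 288*g + 252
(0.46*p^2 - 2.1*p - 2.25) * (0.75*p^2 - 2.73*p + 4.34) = 0.345*p^4 - 2.8308*p^3 + 6.0419*p^2 - 2.9715*p - 9.765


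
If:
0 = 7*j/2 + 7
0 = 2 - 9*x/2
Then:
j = -2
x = 4/9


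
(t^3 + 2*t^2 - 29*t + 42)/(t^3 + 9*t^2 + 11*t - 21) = (t^2 - 5*t + 6)/(t^2 + 2*t - 3)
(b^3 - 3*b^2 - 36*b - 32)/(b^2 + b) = b - 4 - 32/b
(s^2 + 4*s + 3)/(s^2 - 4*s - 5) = (s + 3)/(s - 5)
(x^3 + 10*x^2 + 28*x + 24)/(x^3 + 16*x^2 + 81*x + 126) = (x^2 + 4*x + 4)/(x^2 + 10*x + 21)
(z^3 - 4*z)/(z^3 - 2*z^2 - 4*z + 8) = z/(z - 2)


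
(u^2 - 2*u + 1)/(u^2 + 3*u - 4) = (u - 1)/(u + 4)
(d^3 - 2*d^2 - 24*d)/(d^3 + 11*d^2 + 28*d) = (d - 6)/(d + 7)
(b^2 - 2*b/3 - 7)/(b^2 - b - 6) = (b + 7/3)/(b + 2)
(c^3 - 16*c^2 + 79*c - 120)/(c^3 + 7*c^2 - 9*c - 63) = (c^2 - 13*c + 40)/(c^2 + 10*c + 21)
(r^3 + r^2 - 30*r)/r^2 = r + 1 - 30/r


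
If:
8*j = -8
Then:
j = -1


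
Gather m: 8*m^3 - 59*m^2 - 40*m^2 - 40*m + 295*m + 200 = 8*m^3 - 99*m^2 + 255*m + 200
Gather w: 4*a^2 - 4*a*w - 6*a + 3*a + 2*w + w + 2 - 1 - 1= 4*a^2 - 3*a + w*(3 - 4*a)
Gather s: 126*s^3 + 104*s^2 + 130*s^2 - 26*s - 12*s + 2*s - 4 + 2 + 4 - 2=126*s^3 + 234*s^2 - 36*s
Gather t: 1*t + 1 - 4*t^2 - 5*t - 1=-4*t^2 - 4*t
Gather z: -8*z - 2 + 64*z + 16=56*z + 14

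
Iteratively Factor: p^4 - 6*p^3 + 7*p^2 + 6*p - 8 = (p - 2)*(p^3 - 4*p^2 - p + 4) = (p - 2)*(p + 1)*(p^2 - 5*p + 4) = (p - 2)*(p - 1)*(p + 1)*(p - 4)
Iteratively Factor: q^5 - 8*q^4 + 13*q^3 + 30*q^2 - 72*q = (q)*(q^4 - 8*q^3 + 13*q^2 + 30*q - 72) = q*(q - 3)*(q^3 - 5*q^2 - 2*q + 24) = q*(q - 3)*(q + 2)*(q^2 - 7*q + 12) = q*(q - 3)^2*(q + 2)*(q - 4)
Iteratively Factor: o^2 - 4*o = (o - 4)*(o)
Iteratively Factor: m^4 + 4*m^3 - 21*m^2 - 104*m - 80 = (m + 1)*(m^3 + 3*m^2 - 24*m - 80) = (m + 1)*(m + 4)*(m^2 - m - 20) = (m + 1)*(m + 4)^2*(m - 5)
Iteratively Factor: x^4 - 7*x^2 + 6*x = (x - 2)*(x^3 + 2*x^2 - 3*x) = (x - 2)*(x + 3)*(x^2 - x) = x*(x - 2)*(x + 3)*(x - 1)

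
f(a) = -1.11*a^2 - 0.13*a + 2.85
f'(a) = -2.22*a - 0.13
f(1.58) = -0.13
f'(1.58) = -3.64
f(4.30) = -18.23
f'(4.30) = -9.68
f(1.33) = 0.71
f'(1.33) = -3.08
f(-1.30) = 1.14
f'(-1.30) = 2.76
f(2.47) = -4.24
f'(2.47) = -5.61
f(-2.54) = -3.98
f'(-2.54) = 5.51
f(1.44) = 0.36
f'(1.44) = -3.33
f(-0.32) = 2.78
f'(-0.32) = 0.58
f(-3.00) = -6.75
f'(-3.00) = 6.53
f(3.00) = -7.53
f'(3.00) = -6.79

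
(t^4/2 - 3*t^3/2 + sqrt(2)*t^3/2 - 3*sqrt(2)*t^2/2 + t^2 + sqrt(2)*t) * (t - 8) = t^5/2 - 11*t^4/2 + sqrt(2)*t^4/2 - 11*sqrt(2)*t^3/2 + 13*t^3 - 8*t^2 + 13*sqrt(2)*t^2 - 8*sqrt(2)*t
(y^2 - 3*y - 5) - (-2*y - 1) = y^2 - y - 4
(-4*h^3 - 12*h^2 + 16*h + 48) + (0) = -4*h^3 - 12*h^2 + 16*h + 48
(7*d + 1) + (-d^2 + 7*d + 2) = -d^2 + 14*d + 3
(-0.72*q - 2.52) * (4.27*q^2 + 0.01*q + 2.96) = -3.0744*q^3 - 10.7676*q^2 - 2.1564*q - 7.4592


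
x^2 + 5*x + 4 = (x + 1)*(x + 4)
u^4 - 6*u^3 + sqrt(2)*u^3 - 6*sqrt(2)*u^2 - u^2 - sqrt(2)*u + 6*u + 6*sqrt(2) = (u - 6)*(u - 1)*(u + 1)*(u + sqrt(2))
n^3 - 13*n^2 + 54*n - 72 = (n - 6)*(n - 4)*(n - 3)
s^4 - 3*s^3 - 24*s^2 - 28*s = s*(s - 7)*(s + 2)^2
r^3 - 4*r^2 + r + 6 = (r - 3)*(r - 2)*(r + 1)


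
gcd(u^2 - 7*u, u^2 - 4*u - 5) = 1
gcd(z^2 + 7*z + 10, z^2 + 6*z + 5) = z + 5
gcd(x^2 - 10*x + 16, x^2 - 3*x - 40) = x - 8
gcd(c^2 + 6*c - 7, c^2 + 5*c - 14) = c + 7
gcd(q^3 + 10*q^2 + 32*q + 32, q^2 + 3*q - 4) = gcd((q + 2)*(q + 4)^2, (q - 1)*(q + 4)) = q + 4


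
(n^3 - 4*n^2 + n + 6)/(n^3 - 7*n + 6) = (n^2 - 2*n - 3)/(n^2 + 2*n - 3)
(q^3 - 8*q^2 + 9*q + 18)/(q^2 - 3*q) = q - 5 - 6/q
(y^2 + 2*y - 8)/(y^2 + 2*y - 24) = (y^2 + 2*y - 8)/(y^2 + 2*y - 24)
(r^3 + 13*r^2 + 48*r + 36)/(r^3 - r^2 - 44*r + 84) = (r^3 + 13*r^2 + 48*r + 36)/(r^3 - r^2 - 44*r + 84)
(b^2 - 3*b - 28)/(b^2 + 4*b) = (b - 7)/b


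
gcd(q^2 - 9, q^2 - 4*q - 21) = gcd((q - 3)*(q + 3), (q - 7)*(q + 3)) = q + 3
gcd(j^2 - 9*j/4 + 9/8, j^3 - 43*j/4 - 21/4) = 1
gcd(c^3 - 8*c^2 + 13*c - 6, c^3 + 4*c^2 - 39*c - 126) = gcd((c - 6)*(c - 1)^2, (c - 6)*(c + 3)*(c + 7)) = c - 6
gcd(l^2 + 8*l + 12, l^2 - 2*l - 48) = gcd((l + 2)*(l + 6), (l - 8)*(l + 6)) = l + 6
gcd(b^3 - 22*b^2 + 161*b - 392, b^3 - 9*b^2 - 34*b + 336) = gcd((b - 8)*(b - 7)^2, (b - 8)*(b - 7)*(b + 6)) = b^2 - 15*b + 56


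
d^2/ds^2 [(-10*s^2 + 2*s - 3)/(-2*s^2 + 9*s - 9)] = 2*(172*s^3 - 504*s^2 - 54*s + 837)/(8*s^6 - 108*s^5 + 594*s^4 - 1701*s^3 + 2673*s^2 - 2187*s + 729)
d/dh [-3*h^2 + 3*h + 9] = 3 - 6*h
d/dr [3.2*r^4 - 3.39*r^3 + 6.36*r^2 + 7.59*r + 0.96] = 12.8*r^3 - 10.17*r^2 + 12.72*r + 7.59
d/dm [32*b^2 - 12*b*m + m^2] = -12*b + 2*m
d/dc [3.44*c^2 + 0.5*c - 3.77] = 6.88*c + 0.5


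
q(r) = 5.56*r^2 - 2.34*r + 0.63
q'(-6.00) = -69.06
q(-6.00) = 214.83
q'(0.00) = -2.34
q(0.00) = 0.63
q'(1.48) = 14.12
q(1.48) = 9.35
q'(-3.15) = -37.37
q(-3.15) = 63.17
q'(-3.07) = -36.48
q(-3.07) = 60.22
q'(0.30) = 1.00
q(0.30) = 0.43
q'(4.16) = 43.92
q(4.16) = 87.11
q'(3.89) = 40.92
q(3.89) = 75.66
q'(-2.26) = -27.47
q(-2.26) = 34.32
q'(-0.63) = -9.35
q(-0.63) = 4.31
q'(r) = 11.12*r - 2.34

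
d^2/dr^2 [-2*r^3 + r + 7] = -12*r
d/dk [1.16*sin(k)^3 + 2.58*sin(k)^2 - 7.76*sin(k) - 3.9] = (3.48*sin(k)^2 + 5.16*sin(k) - 7.76)*cos(k)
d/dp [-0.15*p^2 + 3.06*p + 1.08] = 3.06 - 0.3*p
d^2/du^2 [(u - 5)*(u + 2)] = 2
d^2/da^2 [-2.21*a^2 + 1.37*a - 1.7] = -4.42000000000000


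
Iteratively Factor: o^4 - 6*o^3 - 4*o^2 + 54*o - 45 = (o + 3)*(o^3 - 9*o^2 + 23*o - 15) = (o - 5)*(o + 3)*(o^2 - 4*o + 3) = (o - 5)*(o - 1)*(o + 3)*(o - 3)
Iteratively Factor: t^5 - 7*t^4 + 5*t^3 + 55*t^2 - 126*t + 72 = (t - 4)*(t^4 - 3*t^3 - 7*t^2 + 27*t - 18) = (t - 4)*(t - 1)*(t^3 - 2*t^2 - 9*t + 18) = (t - 4)*(t - 2)*(t - 1)*(t^2 - 9) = (t - 4)*(t - 3)*(t - 2)*(t - 1)*(t + 3)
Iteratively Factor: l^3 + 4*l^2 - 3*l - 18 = (l + 3)*(l^2 + l - 6) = (l - 2)*(l + 3)*(l + 3)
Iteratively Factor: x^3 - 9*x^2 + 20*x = (x - 5)*(x^2 - 4*x) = x*(x - 5)*(x - 4)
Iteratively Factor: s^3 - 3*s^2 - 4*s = (s - 4)*(s^2 + s) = (s - 4)*(s + 1)*(s)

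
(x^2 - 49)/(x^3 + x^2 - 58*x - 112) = (x - 7)/(x^2 - 6*x - 16)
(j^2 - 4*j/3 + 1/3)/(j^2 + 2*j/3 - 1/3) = (j - 1)/(j + 1)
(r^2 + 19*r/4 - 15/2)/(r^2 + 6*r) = (r - 5/4)/r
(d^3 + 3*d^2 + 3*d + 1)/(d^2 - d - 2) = (d^2 + 2*d + 1)/(d - 2)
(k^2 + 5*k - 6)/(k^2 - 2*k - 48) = (k - 1)/(k - 8)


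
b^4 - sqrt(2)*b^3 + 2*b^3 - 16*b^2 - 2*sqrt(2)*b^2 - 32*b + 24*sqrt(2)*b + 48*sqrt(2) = (b + 2)*(b - 2*sqrt(2))^2*(b + 3*sqrt(2))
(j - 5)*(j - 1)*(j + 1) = j^3 - 5*j^2 - j + 5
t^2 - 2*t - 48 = (t - 8)*(t + 6)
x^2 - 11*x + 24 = (x - 8)*(x - 3)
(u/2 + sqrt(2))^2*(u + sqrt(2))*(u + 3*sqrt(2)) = u^4/4 + 2*sqrt(2)*u^3 + 23*u^2/2 + 14*sqrt(2)*u + 12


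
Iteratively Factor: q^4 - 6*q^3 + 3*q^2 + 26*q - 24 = (q - 3)*(q^3 - 3*q^2 - 6*q + 8) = (q - 3)*(q - 1)*(q^2 - 2*q - 8) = (q - 4)*(q - 3)*(q - 1)*(q + 2)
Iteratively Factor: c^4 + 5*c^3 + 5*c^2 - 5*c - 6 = (c + 1)*(c^3 + 4*c^2 + c - 6) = (c - 1)*(c + 1)*(c^2 + 5*c + 6) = (c - 1)*(c + 1)*(c + 3)*(c + 2)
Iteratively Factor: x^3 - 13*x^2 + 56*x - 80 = (x - 4)*(x^2 - 9*x + 20) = (x - 5)*(x - 4)*(x - 4)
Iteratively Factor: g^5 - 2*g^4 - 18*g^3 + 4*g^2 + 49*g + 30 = (g + 3)*(g^4 - 5*g^3 - 3*g^2 + 13*g + 10) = (g + 1)*(g + 3)*(g^3 - 6*g^2 + 3*g + 10) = (g - 2)*(g + 1)*(g + 3)*(g^2 - 4*g - 5) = (g - 2)*(g + 1)^2*(g + 3)*(g - 5)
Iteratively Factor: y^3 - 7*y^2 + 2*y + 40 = (y + 2)*(y^2 - 9*y + 20) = (y - 4)*(y + 2)*(y - 5)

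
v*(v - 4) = v^2 - 4*v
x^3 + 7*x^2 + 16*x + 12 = (x + 2)^2*(x + 3)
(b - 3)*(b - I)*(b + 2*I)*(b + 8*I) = b^4 - 3*b^3 + 9*I*b^3 - 6*b^2 - 27*I*b^2 + 18*b + 16*I*b - 48*I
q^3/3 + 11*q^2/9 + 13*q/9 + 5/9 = (q/3 + 1/3)*(q + 1)*(q + 5/3)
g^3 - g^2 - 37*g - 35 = (g - 7)*(g + 1)*(g + 5)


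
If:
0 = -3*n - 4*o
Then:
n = -4*o/3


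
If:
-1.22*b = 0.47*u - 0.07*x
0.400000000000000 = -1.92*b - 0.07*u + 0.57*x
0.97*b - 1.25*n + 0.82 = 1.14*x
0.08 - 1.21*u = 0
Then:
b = 0.02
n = -0.03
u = 0.07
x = 0.77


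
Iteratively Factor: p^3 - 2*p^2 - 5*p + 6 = (p + 2)*(p^2 - 4*p + 3) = (p - 1)*(p + 2)*(p - 3)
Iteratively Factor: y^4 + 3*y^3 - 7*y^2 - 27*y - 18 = (y + 2)*(y^3 + y^2 - 9*y - 9) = (y + 1)*(y + 2)*(y^2 - 9) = (y + 1)*(y + 2)*(y + 3)*(y - 3)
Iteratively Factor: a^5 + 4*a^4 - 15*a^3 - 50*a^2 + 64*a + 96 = (a + 1)*(a^4 + 3*a^3 - 18*a^2 - 32*a + 96) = (a - 3)*(a + 1)*(a^3 + 6*a^2 - 32) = (a - 3)*(a - 2)*(a + 1)*(a^2 + 8*a + 16) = (a - 3)*(a - 2)*(a + 1)*(a + 4)*(a + 4)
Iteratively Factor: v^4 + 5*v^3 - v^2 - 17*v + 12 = (v - 1)*(v^3 + 6*v^2 + 5*v - 12) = (v - 1)^2*(v^2 + 7*v + 12) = (v - 1)^2*(v + 3)*(v + 4)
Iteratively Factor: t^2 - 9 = (t + 3)*(t - 3)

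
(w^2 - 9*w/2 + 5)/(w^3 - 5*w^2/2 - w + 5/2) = (w - 2)/(w^2 - 1)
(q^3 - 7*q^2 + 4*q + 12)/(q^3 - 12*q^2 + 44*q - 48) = (q + 1)/(q - 4)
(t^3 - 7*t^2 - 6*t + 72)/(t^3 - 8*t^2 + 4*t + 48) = (t + 3)/(t + 2)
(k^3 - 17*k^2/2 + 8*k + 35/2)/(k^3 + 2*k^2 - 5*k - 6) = (k^2 - 19*k/2 + 35/2)/(k^2 + k - 6)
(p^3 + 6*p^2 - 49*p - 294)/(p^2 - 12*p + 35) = (p^2 + 13*p + 42)/(p - 5)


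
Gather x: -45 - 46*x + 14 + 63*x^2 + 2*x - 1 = 63*x^2 - 44*x - 32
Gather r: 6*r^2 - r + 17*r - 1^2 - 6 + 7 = 6*r^2 + 16*r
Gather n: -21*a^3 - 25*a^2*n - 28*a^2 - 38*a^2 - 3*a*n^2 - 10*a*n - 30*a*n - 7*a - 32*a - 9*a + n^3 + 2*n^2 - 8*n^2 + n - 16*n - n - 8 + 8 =-21*a^3 - 66*a^2 - 48*a + n^3 + n^2*(-3*a - 6) + n*(-25*a^2 - 40*a - 16)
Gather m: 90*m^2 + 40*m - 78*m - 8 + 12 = 90*m^2 - 38*m + 4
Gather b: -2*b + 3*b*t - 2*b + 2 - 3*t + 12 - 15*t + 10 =b*(3*t - 4) - 18*t + 24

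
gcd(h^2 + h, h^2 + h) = h^2 + h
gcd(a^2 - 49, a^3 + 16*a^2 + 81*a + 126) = a + 7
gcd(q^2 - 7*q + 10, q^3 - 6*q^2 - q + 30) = q - 5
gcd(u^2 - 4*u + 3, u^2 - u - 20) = 1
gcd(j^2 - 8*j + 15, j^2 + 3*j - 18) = j - 3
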